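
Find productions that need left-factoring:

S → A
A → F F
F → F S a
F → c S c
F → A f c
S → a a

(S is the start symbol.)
Left-factoring is needed when two productions for the same non-terminal
share a common prefix on the right-hand side.

Productions for S:
  S → A
  S → a a
Productions for F:
  F → F S a
  F → c S c
  F → A f c

No common prefixes found.

Answer: No, left-factoring is not needed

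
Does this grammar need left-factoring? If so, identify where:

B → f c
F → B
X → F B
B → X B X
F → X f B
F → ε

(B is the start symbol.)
Left-factoring is needed when two productions for the same non-terminal
share a common prefix on the right-hand side.

Productions for B:
  B → f c
  B → X B X
Productions for F:
  F → B
  F → X f B
  F → ε

No common prefixes found.

Answer: No, left-factoring is not needed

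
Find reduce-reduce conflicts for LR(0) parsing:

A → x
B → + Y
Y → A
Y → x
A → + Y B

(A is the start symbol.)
A reduce-reduce conflict occurs when an LR(0) state has two complete items [A → α .] and [B → β .] — both call for a reduction, and with no lookahead the parser cannot choose between them.

Augment with A' → A and build the canonical LR(0) collection (I0 = CLOSURE({[A' → . A]}), then GOTO on every symbol after a dot until no new states appear). It has 10 states:
  I0: { [A → . + Y B], [A → . x], [A' → . A] }  — shift
  I1: { [A → + . Y B], [A → . + Y B], [A → . x], [Y → . A], [Y → . x] }  — shift
  I2: { [A' → A .] }  — accept
  I3: { [A → x .] }  — reduce
  I4: { [Y → A .] }  — reduce
  I5: { [A → + Y . B], [B → . + Y] }  — shift
  I6: { [A → x .], [Y → x .] }  — 2 reduces
  I7: { [A → . + Y B], [A → . x], [B → + . Y], [Y → . A], [Y → . x] }  — shift
  I8: { [A → + Y B .] }  — reduce
  I9: { [B → + Y .] }  — reduce

I6 contains complete items [A → x .], [Y → x .] — reduce-reduce conflict.

Answer: Yes — I6: [A → x .] vs [Y → x .]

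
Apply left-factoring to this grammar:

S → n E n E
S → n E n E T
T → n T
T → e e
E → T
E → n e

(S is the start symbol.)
S → n E n E S'
S' → ε
S' → T
T → n T
T → e e
E → T
E → n e

Left-factoring transforms A → αβ₁ | αβ₂ into A → αA' and A' → β₁ | β₂
(α is the longest common prefix among the alternatives). Repeat until
no nonterminal has two alternatives with a common prefix.

Round 1: S has alternatives sharing prefix 'n E n E'. Introduce S': S → n E n E S'
  Add: S' → ε
  Add: S' → T

No remaining common prefixes — done.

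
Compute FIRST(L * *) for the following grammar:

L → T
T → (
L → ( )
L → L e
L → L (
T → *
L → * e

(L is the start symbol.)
{ '(', '*' }

FIRST sets of the non-terminals involved (from the grammar, by fixed-point iteration):
  FIRST(L) = { '(', '*' }

To compute FIRST(L * *), process the symbols left to right:
Symbol L is a non-terminal. Add FIRST(L) \ {ε} = { '(', '*' }
L is not nullable (ε ∉ FIRST(L)), so stop here.
FIRST(L * *) = { '(', '*' }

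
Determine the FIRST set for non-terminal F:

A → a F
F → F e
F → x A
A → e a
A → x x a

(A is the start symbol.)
To compute FIRST(F), examine every production with F on the left-hand side, reading each right-hand side left to right until a non-nullable symbol is reached.

From F → F e:
  - F is the symbol being defined: contributes nothing new
    F is not nullable, so stop
From F → x A:
  - x is a terminal: add 'x' and stop

Collecting: FIRST(F) = { 'x' }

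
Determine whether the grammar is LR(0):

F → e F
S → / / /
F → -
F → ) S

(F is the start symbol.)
Yes, the grammar is LR(0)

A grammar is LR(0) if no state in the canonical LR(0) collection has:
  - both a shift item (dot before a terminal) and a complete item (shift-reduce conflict), or
  - two or more complete items (reduce-reduce conflict; the accept item [F' → F .] counts as a complete item here).

Augment with F' → F and build the canonical LR(0) collection (I0 = CLOSURE({[F' → . F]}), then GOTO on every symbol after a dot until no new states appear). It has 10 states:
  I0: { [F → . ) S], [F → . -], [F → . e F], [F' → . F] }  — shift
  I1: { [F → ) . S], [S → . / / /] }  — shift
  I2: { [F → - .] }  — reduce
  I3: { [F' → F .] }  — accept
  I4: { [F → . ) S], [F → . -], [F → . e F], [F → e . F] }  — shift
  I5: { [F → e F .] }  — reduce
  I6: { [S → / . / /] }  — shift
  I7: { [F → ) S .] }  — reduce
  I8: { [S → / / . /] }  — shift
  I9: { [S → / / / .] }  — reduce

Every state is either a pure shift/goto state or contains exactly one complete item and nothing to shift — no conflicts. The grammar is LR(0).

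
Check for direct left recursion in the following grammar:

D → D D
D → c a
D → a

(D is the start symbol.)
Yes, D is left-recursive

Direct left recursion occurs when N → N α for some non-terminal N (the right-hand side begins with the left-hand side itself).

D → D D: LEFT RECURSIVE (starts with D)
D → c a: starts with c
D → a: starts with a

The grammar has direct left recursion on: D.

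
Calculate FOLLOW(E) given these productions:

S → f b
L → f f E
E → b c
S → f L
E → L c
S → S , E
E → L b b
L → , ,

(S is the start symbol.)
{ $, ',', 'b', 'c' }

In L → f f E: E is at the end, add FOLLOW(L)
In S → S , E: E is at the end, add FOLLOW(S)

The FOLLOW sets referred to above (computed the same way, to a fixed point):
  FOLLOW(L) = { $, ',', 'b', 'c' }
  FOLLOW(S) = { $, ',' }

Taking the union: FOLLOW(E) = { $, ',', 'b', 'c' }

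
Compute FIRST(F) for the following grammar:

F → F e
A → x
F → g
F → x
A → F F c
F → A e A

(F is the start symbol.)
{ 'g', 'x' }

To compute FIRST(F), examine every production with F on the left-hand side, reading each right-hand side left to right until a non-nullable symbol is reached.

FIRST sets of the other non-terminals involved (by the same procedure, iterated to a fixed point):
  FIRST(A) = { 'g', 'x' }

From F → F e:
  - F is the symbol being defined: contributes nothing new
    F is not nullable, so stop
From F → g:
  - g is a terminal: add 'g' and stop
From F → x:
  - x is a terminal: add 'x' and stop
From F → A e A:
  - A is a non-terminal: add FIRST(A) \ {ε} = { 'g', 'x' }
    A is not nullable, so stop

Collecting: FIRST(F) = { 'g', 'x' }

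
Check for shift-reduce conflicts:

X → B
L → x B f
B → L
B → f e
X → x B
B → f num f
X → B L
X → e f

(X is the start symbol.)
A shift-reduce conflict occurs when an LR(0) state has both:
  - a complete (reduce) item [A → α .] (dot at the end), and
  - a shift item [B → β . c γ] (dot before a terminal).

Augment with X' → X and build the canonical LR(0) collection (I0 = CLOSURE({[X' → . X]}), then GOTO on every symbol after a dot until no new states appear). It has 16 states:
  I0: { [B → . L], [B → . f e], [B → . f num f], [L → . x B f], [X → . B L], [X → . B], [X → . e f], [X → . x B], [X' → . X] }  — shift
  I1: { [L → . x B f], [X → B . L], [X → B .] }  — shift, reduce
  I2: { [B → L .] }  — reduce
  I3: { [X' → X .] }  — accept
  I4: { [X → e . f] }  — shift
  I5: { [B → f . e], [B → f . num f] }  — shift
  I6: { [B → . L], [B → . f e], [B → . f num f], [L → . x B f], [L → x . B f], [X → x . B] }  — shift
  I7: { [L → x B . f], [X → x B .] }  — shift, reduce
  I8: { [B → . L], [B → . f e], [B → . f num f], [L → . x B f], [L → x . B f] }  — shift
  I9: { [L → x B . f] }  — shift
  I10: { [L → x B f .] }  — reduce
  I11: { [B → f e .] }  — reduce
  I12: { [B → f num . f] }  — shift
  I13: { [B → f num f .] }  — reduce
  I14: { [X → e f .] }  — reduce
  I15: { [X → B L .] }  — reduce

I1 contains reduce item [X → B .] and shift item [L → . x B f] — shift-reduce conflict.
I7 contains reduce item [X → x B .] and shift item [L → x B . f] — shift-reduce conflict.

Answer: Yes — I1: [X → B .] vs [L → . x B f]; I7: [X → x B .] vs [L → x B . f]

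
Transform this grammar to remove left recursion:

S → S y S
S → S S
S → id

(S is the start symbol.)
S → id S'
S' → y S S'
S' → S S'
S' → ε

S is directly left-recursive. The standard transformation for
  A → A α₁ | ... | A α_m | β₁ | ... | β_n
is
  A  → β₁ A' | ... | β_n A'
  A' → α₁ A' | ... | α_m A' | ε

S → id becomes S → id S'
S → S y S becomes S' → y S S'
S → S S becomes S' → S S'
Add S' → ε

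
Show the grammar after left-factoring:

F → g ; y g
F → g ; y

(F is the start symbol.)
Left-factoring transforms A → αβ₁ | αβ₂ into A → αA' and A' → β₁ | β₂
(α is the longest common prefix among the alternatives). Repeat until
no nonterminal has two alternatives with a common prefix.

Round 1: F has alternatives sharing prefix 'g ; y'. Introduce F': F → g ; y F'
  Add: F' → g
  Add: F' → ε

No remaining common prefixes — done.

Resulting grammar:
F → g ; y F'
F' → g
F' → ε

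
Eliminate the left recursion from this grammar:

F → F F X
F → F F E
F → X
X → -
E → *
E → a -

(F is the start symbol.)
F → X F'
F' → F X F'
F' → F E F'
F' → ε
X → -
E → *
E → a -

F is directly left-recursive. The standard transformation for
  A → A α₁ | ... | A α_m | β₁ | ... | β_n
is
  A  → β₁ A' | ... | β_n A'
  A' → α₁ A' | ... | α_m A' | ε

F → X becomes F → X F'
F → F F X becomes F' → F X F'
F → F F E becomes F' → F E F'
Add F' → ε

Productions for other non-terminals are unchanged:
  X → -
  E → *
  E → a -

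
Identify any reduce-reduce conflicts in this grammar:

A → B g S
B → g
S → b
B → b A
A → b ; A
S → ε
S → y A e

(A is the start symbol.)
A reduce-reduce conflict occurs when an LR(0) state has two complete items [A → α .] and [B → β .] — both call for a reduction, and with no lookahead the parser cannot choose between them.

Augment with A' → A and build the canonical LR(0) collection (I0 = CLOSURE({[A' → . A]}), then GOTO on every symbol after a dot until no new states appear). It has 14 states:
  I0: { [A → . B g S], [A → . b ; A], [A' → . A], [B → . b A], [B → . g] }  — shift
  I1: { [A' → A .] }  — accept
  I2: { [A → B . g S] }  — shift
  I3: { [A → . B g S], [A → . b ; A], [A → b . ; A], [B → . b A], [B → . g], [B → b . A] }  — shift
  I4: { [B → g .] }  — reduce
  I5: { [A → . B g S], [A → . b ; A], [A → b ; . A], [B → . b A], [B → . g] }  — shift
  I6: { [B → b A .] }  — reduce
  I7: { [A → b ; A .] }  — reduce
  I8: { [A → B g . S], [S → . b], [S → . y A e], [S → .] }  — shift, reduce
  I9: { [A → B g S .] }  — reduce
  I10: { [S → b .] }  — reduce
  I11: { [A → . B g S], [A → . b ; A], [B → . b A], [B → . g], [S → y . A e] }  — shift
  I12: { [S → y A . e] }  — shift
  I13: { [S → y A e .] }  — reduce

No state contains more than one complete item.

Answer: No reduce-reduce conflicts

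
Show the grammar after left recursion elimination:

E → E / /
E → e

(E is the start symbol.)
E is directly left-recursive. The standard transformation for
  A → A α₁ | ... | A α_m | β₁ | ... | β_n
is
  A  → β₁ A' | ... | β_n A'
  A' → α₁ A' | ... | α_m A' | ε

E → e becomes E → e E'
E → E / / becomes E' → / / E'
Add E' → ε

Resulting grammar:
E → e E'
E' → / / E'
E' → ε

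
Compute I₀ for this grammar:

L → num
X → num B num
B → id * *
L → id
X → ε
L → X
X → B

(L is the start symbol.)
{ [B → . id * *], [L → . X], [L → . id], [L → . num], [L' → . L], [X → . B], [X → . num B num], [X → .] }

First, augment the grammar with L' → L
I₀ = CLOSURE({ [L' → . L] }):
  [L' → . L] has the dot before L: add [L → . num], [L → . id], [L → . X]
  [L → . X] has the dot before X: add [X → . num B num], [X → .], [X → . B]
  [X → . B] has the dot before B: add [B → . id * *]
No further items can be added.

I₀ = { [B → . id * *], [L → . X], [L → . id], [L → . num], [L' → . L], [X → . B], [X → . num B num], [X → .] }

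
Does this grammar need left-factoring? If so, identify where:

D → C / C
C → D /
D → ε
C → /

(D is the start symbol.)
Left-factoring is needed when two productions for the same non-terminal
share a common prefix on the right-hand side.

Productions for D:
  D → C / C
  D → ε
Productions for C:
  C → D /
  C → /

No common prefixes found.

Answer: No, left-factoring is not needed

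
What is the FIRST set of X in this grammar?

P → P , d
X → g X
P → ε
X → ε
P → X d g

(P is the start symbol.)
{ 'g', ε }

From X → g X:
  - g is a terminal: add 'g' and stop
From X → ε:
  - ε-production, so ε ∈ FIRST(X)

Collecting: FIRST(X) = { 'g', ε }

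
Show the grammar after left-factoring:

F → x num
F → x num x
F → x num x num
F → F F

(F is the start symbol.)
Left-factoring transforms A → αβ₁ | αβ₂ into A → αA' and A' → β₁ | β₂
(α is the longest common prefix among the alternatives). Repeat until
no nonterminal has two alternatives with a common prefix.

Round 1: F has alternatives sharing prefix 'x num'. Introduce F': F → x num F'
  Add: F' → ε
  Add: F' → x
  Add: F' → x num

Round 2: F' has alternatives sharing prefix 'x'. Introduce F'': F' → x F''
  Add: F'' → ε
  Add: F'' → num

No remaining common prefixes — done.

Resulting grammar:
F → x num F'
F' → ε
F' → x F''
F'' → ε
F'' → num
F → F F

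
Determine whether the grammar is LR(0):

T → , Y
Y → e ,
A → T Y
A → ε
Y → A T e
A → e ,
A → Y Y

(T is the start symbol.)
No. Shift-reduce conflict between [A → .] and [A → . e ,]

Augment with T' → T and build the canonical LR(0) collection (I0 = CLOSURE({[T' → . T]}), then GOTO on every symbol after a dot until no new states appear). It has 12 states:
  I0: { [T → . , Y], [T' → . T] }  — shift
  I1: { [A → . T Y], [A → . Y Y], [A → . e ,], [A → .], [T → , . Y], [T → . , Y], [Y → . A T e], [Y → . e ,] }  — shift, reduce
  I2: { [T' → T .] }  — accept
  I3: { [T → . , Y], [Y → A . T e] }  — shift
  I4: { [A → . T Y], [A → . Y Y], [A → . e ,], [A → .], [A → T . Y], [T → . , Y], [Y → . A T e], [Y → . e ,] }  — shift, reduce
  I5: { [A → . T Y], [A → . Y Y], [A → . e ,], [A → .], [A → Y . Y], [T → , Y .], [T → . , Y], [Y → . A T e], [Y → . e ,] }  — shift, 2 reduces
  I6: { [A → e . ,], [Y → e . ,] }  — shift
  I7: { [A → e , .], [Y → e , .] }  — 2 reduces
  I8: { [A → . T Y], [A → . Y Y], [A → . e ,], [A → .], [A → Y . Y], [A → Y Y .], [T → . , Y], [Y → . A T e], [Y → . e ,] }  — shift, 2 reduces
  I9: { [A → . T Y], [A → . Y Y], [A → . e ,], [A → .], [A → T Y .], [A → Y . Y], [T → . , Y], [Y → . A T e], [Y → . e ,] }  — shift, 2 reduces
  I10: { [Y → A T . e] }  — shift
  I11: { [Y → A T e .] }  — reduce

Conflict in state I1:
  Shift-reduce conflict between [A → .] and [A → . e ,]
So the grammar is NOT LR(0).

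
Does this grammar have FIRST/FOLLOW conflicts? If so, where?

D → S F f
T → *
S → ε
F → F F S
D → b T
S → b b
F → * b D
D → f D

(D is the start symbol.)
Yes. S → b b with FOLLOW(S) on { 'b' }

Nullable non-terminals: S.

S: nullable alternative(s) S → ε; FOLLOW(S) = { '*', 'b', 'f' }
  S → ε: FIRST \ {ε} = { } — this is the only nullable alternative, skip
  S → b b: FIRST \ {ε} = { 'b' } — overlaps FOLLOW(S) on { 'b' }: CONFLICT

D, F, T have no nullable alternative, so no FIRST/FOLLOW check is needed there.

So the grammar has 1 FIRST/FOLLOW conflict (marked CONFLICT above).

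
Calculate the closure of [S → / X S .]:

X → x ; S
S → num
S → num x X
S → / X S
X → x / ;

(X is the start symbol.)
To compute CLOSURE, for each item [A → α.Bβ] where B is a non-terminal, add [B → .γ] for all productions B → γ; repeat for the newly added items until nothing changes.

Start with: [S → / X S .]
The dot is at the end, so nothing is added.

CLOSURE = { [S → / X S .] }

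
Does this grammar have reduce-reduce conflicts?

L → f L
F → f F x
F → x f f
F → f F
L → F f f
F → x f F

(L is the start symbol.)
A reduce-reduce conflict occurs when an LR(0) state has two complete items [A → α .] and [B → β .] — both call for a reduction, and with no lookahead the parser cannot choose between them.

Augment with L' → L and build the canonical LR(0) collection (I0 = CLOSURE({[L' → . L]}), then GOTO on every symbol after a dot until no new states appear). It has 15 states:
  I0: { [F → . f F x], [F → . f F], [F → . x f F], [F → . x f f], [L → . F f f], [L → . f L], [L' → . L] }  — shift
  I1: { [L → F . f f] }  — shift
  I2: { [L' → L .] }  — accept
  I3: { [F → . f F x], [F → . f F], [F → . x f F], [F → . x f f], [F → f . F x], [F → f . F], [L → . F f f], [L → . f L], [L → f . L] }  — shift
  I4: { [F → x . f F], [F → x . f f] }  — shift
  I5: { [F → . f F x], [F → . f F], [F → . x f F], [F → . x f f], [F → x f . F], [F → x f . f] }  — shift
  I6: { [F → x f F .] }  — reduce
  I7: { [F → . f F x], [F → . f F], [F → . x f F], [F → . x f f], [F → f . F x], [F → f . F], [F → x f f .] }  — shift, reduce
  I8: { [F → f F . x], [F → f F .] }  — shift, reduce
  I9: { [F → . f F x], [F → . f F], [F → . x f F], [F → . x f f], [F → f . F x], [F → f . F] }  — shift
  I10: { [F → f F x .] }  — reduce
  I11: { [F → f F . x], [F → f F .], [L → F . f f] }  — shift, reduce
  I12: { [L → f L .] }  — reduce
  I13: { [L → F f . f] }  — shift
  I14: { [L → F f f .] }  — reduce

No state contains more than one complete item.

Answer: No reduce-reduce conflicts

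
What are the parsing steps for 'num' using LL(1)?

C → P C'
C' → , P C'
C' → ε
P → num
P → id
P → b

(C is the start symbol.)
Stack is shown with the top on the left.

Stack     Input  Action
-----------------------
C $       num $  output C → P C'
P C' $    num $  output P → num
num C' $  num $  match 'num'
C' $      $      output C' → ε
$         $      accept

The string is accepted.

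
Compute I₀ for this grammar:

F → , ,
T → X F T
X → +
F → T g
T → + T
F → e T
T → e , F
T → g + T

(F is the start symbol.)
{ [F → . , ,], [F → . T g], [F → . e T], [F' → . F], [T → . + T], [T → . X F T], [T → . e , F], [T → . g + T], [X → . +] }

First, augment the grammar with F' → F
I₀ = CLOSURE({ [F' → . F] }):
  [F' → . F] has the dot before F: add [F → . , ,], [F → . T g], [F → . e T]
  [F → . T g] has the dot before T: add [T → . X F T], [T → . + T], [T → . e , F], [T → . g + T]
  [T → . X F T] has the dot before X: add [X → . +]
No further items can be added.

I₀ = { [F → . , ,], [F → . T g], [F → . e T], [F' → . F], [T → . + T], [T → . X F T], [T → . e , F], [T → . g + T], [X → . +] }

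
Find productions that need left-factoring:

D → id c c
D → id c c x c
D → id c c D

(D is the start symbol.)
Yes, D has productions with common prefix 'id c c'

Left-factoring is needed when two productions for the same non-terminal
share a common prefix on the right-hand side.

Productions for D:
  D → id c c
  D → id c c x c
  D → id c c D

Found common prefix 'id c c' in productions for D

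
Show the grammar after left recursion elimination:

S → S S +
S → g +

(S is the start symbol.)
S is directly left-recursive. The standard transformation for
  A → A α₁ | ... | A α_m | β₁ | ... | β_n
is
  A  → β₁ A' | ... | β_n A'
  A' → α₁ A' | ... | α_m A' | ε

S → g + becomes S → g + S'
S → S S + becomes S' → S + S'
Add S' → ε

Resulting grammar:
S → g + S'
S' → S + S'
S' → ε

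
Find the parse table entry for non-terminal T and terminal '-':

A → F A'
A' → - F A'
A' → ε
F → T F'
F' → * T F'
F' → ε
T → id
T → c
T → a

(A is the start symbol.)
Empty (error entry)

To find M[T, '-'], we find productions for T where '-' is in the predict set (PREDICT(N → α) = (FIRST(α) \ {ε}) ∪ (FOLLOW(N) if α ⇒* ε)).

T → id: PREDICT = { 'id' }
T → c: PREDICT = { 'c' }
T → a: PREDICT = { 'a' }

M[T, '-'] is empty (no production applies)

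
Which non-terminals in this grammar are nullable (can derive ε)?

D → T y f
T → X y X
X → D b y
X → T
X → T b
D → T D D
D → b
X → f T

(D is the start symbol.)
There are no ε-productions, so no non-terminal can derive ε.
No non-terminals are nullable.

Answer: None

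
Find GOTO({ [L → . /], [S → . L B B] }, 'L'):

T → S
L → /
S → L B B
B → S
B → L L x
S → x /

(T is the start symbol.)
GOTO(I, 'L') = CLOSURE({ [A → αX.β] : [A → α.Xβ] ∈ I, X = 'L' })

Items with dot before 'L', with the dot advanced:
  [S → . L B B] → [S → L . B B]
Closure of the advanced items:
  [S → L . B B] has the dot before B: add [B → . S], [B → . L L x]
  [B → . S] has the dot before S: add [S → . L B B], [S → . x /]
  [B → . L L x] has the dot before L: add [L → . /]

GOTO = { [B → . L L x], [B → . S], [L → . /], [S → . L B B], [S → . x /], [S → L . B B] }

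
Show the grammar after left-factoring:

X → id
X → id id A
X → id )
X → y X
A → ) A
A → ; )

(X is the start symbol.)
Left-factoring transforms A → αβ₁ | αβ₂ into A → αA' and A' → β₁ | β₂
(α is the longest common prefix among the alternatives). Repeat until
no nonterminal has two alternatives with a common prefix.

Round 1: X has alternatives sharing prefix 'id'. Introduce X': X → id X'
  Add: X' → ε
  Add: X' → id A
  Add: X' → )

No remaining common prefixes — done.

Resulting grammar:
X → id X'
X' → ε
X' → id A
X' → )
X → y X
A → ) A
A → ; )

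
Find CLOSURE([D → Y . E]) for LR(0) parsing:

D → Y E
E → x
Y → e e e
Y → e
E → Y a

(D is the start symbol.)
To compute CLOSURE, for each item [A → α.Bβ] where B is a non-terminal, add [B → .γ] for all productions B → γ; repeat for the newly added items until nothing changes.

Start with: [D → Y . E]
  [D → Y . E] has the dot before E: add [E → . x], [E → . Y a]
  [E → . Y a] has the dot before Y: add [Y → . e e e], [Y → . e]
No further items can be added.

CLOSURE = { [D → Y . E], [E → . Y a], [E → . x], [Y → . e e e], [Y → . e] }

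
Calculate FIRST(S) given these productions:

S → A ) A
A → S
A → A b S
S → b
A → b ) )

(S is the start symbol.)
{ 'b' }

To compute FIRST(S), examine every production with S on the left-hand side, reading each right-hand side left to right until a non-nullable symbol is reached.

FIRST sets of the other non-terminals involved (by the same procedure, iterated to a fixed point):
  FIRST(A) = { 'b' }

From S → A ) A:
  - A is a non-terminal: add FIRST(A) \ {ε} = { 'b' }
    A is not nullable, so stop
From S → b:
  - b is a terminal: add 'b' and stop

Collecting: FIRST(S) = { 'b' }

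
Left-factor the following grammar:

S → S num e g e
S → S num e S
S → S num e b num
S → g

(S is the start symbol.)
Left-factoring transforms A → αβ₁ | αβ₂ into A → αA' and A' → β₁ | β₂
(α is the longest common prefix among the alternatives). Repeat until
no nonterminal has two alternatives with a common prefix.

Round 1: S has alternatives sharing prefix 'S num e'. Introduce S': S → S num e S'
  Add: S' → g e
  Add: S' → S
  Add: S' → b num

No remaining common prefixes — done.

Resulting grammar:
S → S num e S'
S' → g e
S' → S
S' → b num
S → g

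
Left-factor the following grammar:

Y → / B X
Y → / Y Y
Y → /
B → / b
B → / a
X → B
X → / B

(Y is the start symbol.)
Y → / Y'
Y' → B X
Y' → Y Y
Y' → ε
B → / B'
B' → b
B' → a
X → B
X → / B

Left-factoring transforms A → αβ₁ | αβ₂ into A → αA' and A' → β₁ | β₂
(α is the longest common prefix among the alternatives). Repeat until
no nonterminal has two alternatives with a common prefix.

Round 1: Y has alternatives sharing prefix '/'. Introduce Y': Y → / Y'
  Add: Y' → B X
  Add: Y' → Y Y
  Add: Y' → ε

Round 2: B has alternatives sharing prefix '/'. Introduce B': B → / B'
  Add: B' → b
  Add: B' → a

No remaining common prefixes — done.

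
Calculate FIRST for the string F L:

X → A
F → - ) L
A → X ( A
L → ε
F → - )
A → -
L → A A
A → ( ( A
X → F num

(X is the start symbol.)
FIRST sets of the non-terminals involved (from the grammar, by fixed-point iteration):
  FIRST(F) = { '-' }

To compute FIRST(F L), process the symbols left to right:
Symbol F is a non-terminal. Add FIRST(F) \ {ε} = { '-' }
F is not nullable (ε ∉ FIRST(F)), so stop here.
FIRST(F L) = { '-' }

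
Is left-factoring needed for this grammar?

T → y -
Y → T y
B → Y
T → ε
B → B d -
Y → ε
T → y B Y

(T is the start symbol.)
Left-factoring is needed when two productions for the same non-terminal
share a common prefix on the right-hand side.

Productions for T:
  T → y -
  T → ε
  T → y B Y
Productions for Y:
  Y → T y
  Y → ε
Productions for B:
  B → Y
  B → B d -

Found common prefix 'y' in productions for T

Answer: Yes, T has productions with common prefix 'y'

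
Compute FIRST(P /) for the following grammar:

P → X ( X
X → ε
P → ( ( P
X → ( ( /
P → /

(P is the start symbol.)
{ '(', '/' }

FIRST sets of the non-terminals involved (from the grammar, by fixed-point iteration):
  FIRST(P) = { '(', '/' }

To compute FIRST(P /), process the symbols left to right:
Symbol P is a non-terminal. Add FIRST(P) \ {ε} = { '(', '/' }
P is not nullable (ε ∉ FIRST(P)), so stop here.
FIRST(P /) = { '(', '/' }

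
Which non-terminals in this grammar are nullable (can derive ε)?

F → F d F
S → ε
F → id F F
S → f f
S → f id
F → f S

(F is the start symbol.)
{ 'S' }

A non-terminal is nullable if it can derive ε (the empty string): either it has an ε-production, or it has a production whose right-hand side consists entirely of nullable non-terminals.

ε-productions: S → ε
So S is immediately nullable.
No further non-terminal can be added: every production for the remaining non-terminals contains a terminal or a non-nullable non-terminal.
Nullable = { 'S' }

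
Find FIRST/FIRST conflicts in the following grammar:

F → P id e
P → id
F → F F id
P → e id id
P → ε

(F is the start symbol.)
A FIRST/FIRST conflict occurs when two productions N → α and N → β for the same non-terminal have FIRST(α) ∩ FIRST(β) ≠ ∅ (with ε ∈ FIRST of a nullable right-hand side, so two nullable alternatives also conflict).

FIRST sets of the non-terminals at (or reachable through a nullable prefix from) the front of some alternative:
  FIRST(P) = { 'e', 'id', ε }
  FIRST(F) = { 'e', 'id' }

Productions for F:
  F → P id e: FIRST = { 'e', 'id' }
  F → F F id: FIRST = { 'e', 'id' }
Productions for P:
  P → id: FIRST = { 'id' }
  P → e id id: FIRST = { 'e' }
  P → ε: FIRST = { ε }

Conflict for F: F → P id e and F → F F id
  Overlap: { 'e', 'id' }

Answer: Yes. F → P id e / F → F F id on { 'e', 'id' }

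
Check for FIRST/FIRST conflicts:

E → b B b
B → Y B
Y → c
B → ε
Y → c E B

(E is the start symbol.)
FIRST sets of the non-terminals at (or reachable through a nullable prefix from) the front of some alternative:
  FIRST(Y) = { 'c' }

Productions for B:
  B → Y B: FIRST = { 'c' }
  B → ε: FIRST = { ε }
Productions for Y:
  Y → c: FIRST = { 'c' }
  Y → c E B: FIRST = { 'c' }
E has only one production, so no FIRST/FIRST conflict is possible there.

Conflict for Y: Y → c and Y → c E B
  Overlap: { 'c' }

Answer: Yes. Y → c / Y → c E B on { 'c' }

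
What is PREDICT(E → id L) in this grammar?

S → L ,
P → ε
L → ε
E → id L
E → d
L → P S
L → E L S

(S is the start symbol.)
PREDICT(E → id L) = (FIRST(RHS) \ {ε}) ∪ (FOLLOW(E) if ε ∈ FIRST(RHS), i.e. RHS ⇒* ε)
FIRST(id L) = { 'id' }
ε ∉ FIRST(id L), so FOLLOW(E) is not added.
PREDICT(E → id L) = { 'id' }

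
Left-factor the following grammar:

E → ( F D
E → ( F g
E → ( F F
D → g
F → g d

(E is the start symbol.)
E → ( F E'
E' → D
E' → g
E' → F
D → g
F → g d

Left-factoring transforms A → αβ₁ | αβ₂ into A → αA' and A' → β₁ | β₂
(α is the longest common prefix among the alternatives). Repeat until
no nonterminal has two alternatives with a common prefix.

Round 1: E has alternatives sharing prefix '( F'. Introduce E': E → ( F E'
  Add: E' → D
  Add: E' → g
  Add: E' → F

No remaining common prefixes — done.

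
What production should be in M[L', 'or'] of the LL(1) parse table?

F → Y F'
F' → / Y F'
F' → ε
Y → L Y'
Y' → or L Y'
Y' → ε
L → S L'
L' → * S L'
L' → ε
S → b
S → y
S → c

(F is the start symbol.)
L' → ε

To find M[L', 'or'], we find productions for L' where 'or' is in the predict set (PREDICT(N → α) = (FIRST(α) \ {ε}) ∪ (FOLLOW(N) if α ⇒* ε)).

Relevant sets:
  FOLLOW(L') = { $, '/', 'or' }

L' → * S L': PREDICT = { '*' }
L' → ε: PREDICT = { $, '/', 'or' }
  'or' is in predict set, so this production goes in M[L', 'or']

M[L', 'or'] = L' → ε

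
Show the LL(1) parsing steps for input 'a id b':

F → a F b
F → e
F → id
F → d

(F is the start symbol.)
LL(1) parsing maintains a stack (initially the start symbol over $) and the input. At each step: if the stack top is a terminal, match it against the current input token; if it is a non-terminal N, replace it with the RHS of M[N, lookahead] (the unique production whose predict set contains the lookahead).

Stack is shown with the top on the left.

Stack    Input     Action
-------------------------
F $      a id b $  output F → a F b
a F b $  a id b $  match 'a'
F b $    id b $    output F → id
id b $   id b $    match 'id'
b $      b $       match 'b'
$        $         accept

The string is accepted.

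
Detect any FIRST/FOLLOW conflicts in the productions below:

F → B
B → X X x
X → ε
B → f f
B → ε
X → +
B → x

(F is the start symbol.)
Yes. X → '+' with FOLLOW(X) on { '+' }

A FIRST/FOLLOW conflict occurs when a non-terminal N has a nullable alternative N → β (β ⇒* ε) and another alternative N → α with FIRST(α) ∩ FOLLOW(N) ≠ ∅: on such a lookahead the parser cannot decide between expanding α and letting N vanish via β.

Nullable non-terminals: B, F, X.
FIRST sets used below: FIRST(X) = { '+', ε }

B: nullable alternative(s) B → ε; FOLLOW(B) = { $ }
  B → X X x: FIRST \ {ε} = { '+', 'x' } — disjoint from FOLLOW(B)
  B → f f: FIRST \ {ε} = { 'f' } — disjoint from FOLLOW(B)
  B → ε: FIRST \ {ε} = { } — this is the only nullable alternative, skip
  B → x: FIRST \ {ε} = { 'x' } — disjoint from FOLLOW(B)
F has a nullable alternative but only one production, so nothing to check.

X: nullable alternative(s) X → ε; FOLLOW(X) = { '+', 'x' }
  X → ε: FIRST \ {ε} = { } — this is the only nullable alternative, skip
  X → +: FIRST \ {ε} = { '+' } — overlaps FOLLOW(X) on { '+' }: CONFLICT

So the grammar has 1 FIRST/FOLLOW conflict (marked CONFLICT above).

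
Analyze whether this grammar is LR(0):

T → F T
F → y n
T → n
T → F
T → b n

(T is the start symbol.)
A grammar is LR(0) if no state in the canonical LR(0) collection has:
  - both a shift item (dot before a terminal) and a complete item (shift-reduce conflict), or
  - two or more complete items (reduce-reduce conflict; the accept item [T' → T .] counts as a complete item here).

Augment with T' → T and build the canonical LR(0) collection (I0 = CLOSURE({[T' → . T]}), then GOTO on every symbol after a dot until no new states appear). It has 9 states:
  I0: { [F → . y n], [T → . F T], [T → . F], [T → . b n], [T → . n], [T' → . T] }  — shift
  I1: { [F → . y n], [T → . F T], [T → . F], [T → . b n], [T → . n], [T → F . T], [T → F .] }  — shift, reduce
  I2: { [T' → T .] }  — accept
  I3: { [T → b . n] }  — shift
  I4: { [T → n .] }  — reduce
  I5: { [F → y . n] }  — shift
  I6: { [F → y n .] }  — reduce
  I7: { [T → b n .] }  — reduce
  I8: { [T → F T .] }  — reduce

Conflict in state I1:
  Shift-reduce conflict between [T → F .] and [F → . y n]
So the grammar is NOT LR(0).

Answer: No. Shift-reduce conflict between [T → F .] and [F → . y n]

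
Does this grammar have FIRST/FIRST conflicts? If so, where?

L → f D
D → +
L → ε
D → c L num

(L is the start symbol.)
A FIRST/FIRST conflict occurs when two productions N → α and N → β for the same non-terminal have FIRST(α) ∩ FIRST(β) ≠ ∅ (with ε ∈ FIRST of a nullable right-hand side, so two nullable alternatives also conflict).

Productions for L:
  L → f D: FIRST = { 'f' }
  L → ε: FIRST = { ε }
Productions for D:
  D → +: FIRST = { '+' }
  D → c L num: FIRST = { 'c' }

All alternatives of each non-terminal have pairwise disjoint FIRST sets.

Answer: No FIRST/FIRST conflicts.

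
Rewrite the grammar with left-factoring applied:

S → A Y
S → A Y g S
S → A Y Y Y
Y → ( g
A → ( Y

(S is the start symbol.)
Left-factoring transforms A → αβ₁ | αβ₂ into A → αA' and A' → β₁ | β₂
(α is the longest common prefix among the alternatives). Repeat until
no nonterminal has two alternatives with a common prefix.

Round 1: S has alternatives sharing prefix 'A Y'. Introduce S': S → A Y S'
  Add: S' → ε
  Add: S' → g S
  Add: S' → Y Y

No remaining common prefixes — done.

Resulting grammar:
S → A Y S'
S' → ε
S' → g S
S' → Y Y
Y → ( g
A → ( Y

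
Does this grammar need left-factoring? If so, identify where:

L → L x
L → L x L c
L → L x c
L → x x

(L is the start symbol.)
Left-factoring is needed when two productions for the same non-terminal
share a common prefix on the right-hand side.

Productions for L:
  L → L x
  L → L x L c
  L → L x c
  L → x x

Found common prefix 'L x' in productions for L

Answer: Yes, L has productions with common prefix 'L x'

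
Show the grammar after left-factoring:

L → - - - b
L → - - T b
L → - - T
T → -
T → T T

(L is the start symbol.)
L → - - L'
L' → - b
L' → T L''
L'' → b
L'' → ε
T → -
T → T T

Left-factoring transforms A → αβ₁ | αβ₂ into A → αA' and A' → β₁ | β₂
(α is the longest common prefix among the alternatives). Repeat until
no nonterminal has two alternatives with a common prefix.

Round 1: L has alternatives sharing prefix '- -'. Introduce L': L → - - L'
  Add: L' → - b
  Add: L' → T b
  Add: L' → T

Round 2: L' has alternatives sharing prefix 'T'. Introduce L'': L' → T L''
  Add: L'' → b
  Add: L'' → ε

No remaining common prefixes — done.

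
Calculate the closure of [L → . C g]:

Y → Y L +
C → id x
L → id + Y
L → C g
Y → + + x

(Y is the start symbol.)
{ [C → . id x], [L → . C g] }

To compute CLOSURE, for each item [A → α.Bβ] where B is a non-terminal, add [B → .γ] for all productions B → γ; repeat for the newly added items until nothing changes.

Start with: [L → . C g]
  [L → . C g] has the dot before C: add [C → . id x]
No further items can be added.

CLOSURE = { [C → . id x], [L → . C g] }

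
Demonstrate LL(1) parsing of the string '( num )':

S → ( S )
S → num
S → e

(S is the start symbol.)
LL(1) parsing maintains a stack (initially the start symbol over $) and the input. At each step: if the stack top is a terminal, match it against the current input token; if it is a non-terminal N, replace it with the RHS of M[N, lookahead] (the unique production whose predict set contains the lookahead).

Stack is shown with the top on the left.

Stack    Input      Action
--------------------------
S $      ( num ) $  output S → ( S )
( S ) $  ( num ) $  match '('
S ) $    num ) $    output S → num
num ) $  num ) $    match 'num'
) $      ) $        match ')'
$        $          accept

The string is accepted.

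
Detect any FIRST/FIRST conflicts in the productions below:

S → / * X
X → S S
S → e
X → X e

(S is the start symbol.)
FIRST sets of the non-terminals at (or reachable through a nullable prefix from) the front of some alternative:
  FIRST(S) = { '/', 'e' }
  FIRST(X) = { '/', 'e' }

Productions for S:
  S → / * X: FIRST = { '/' }
  S → e: FIRST = { 'e' }
Productions for X:
  X → S S: FIRST = { '/', 'e' }
  X → X e: FIRST = { '/', 'e' }

Conflict for X: X → S S and X → X e
  Overlap: { '/', 'e' }

Answer: Yes. X → S S / X → X e on { '/', 'e' }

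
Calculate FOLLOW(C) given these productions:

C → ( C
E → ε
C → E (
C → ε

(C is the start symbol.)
To compute FOLLOW(C), find every occurrence of C on a right-hand side N → α C β: add FIRST(β) \ {ε}, and if β is empty or nullable also add FOLLOW(N). Iterate to a fixed point.

C is the start symbol, so $ ∈ FOLLOW(C).
In C → ( C: C is at the end; this adds FOLLOW(C) to itself — nothing new

Taking the union: FOLLOW(C) = { $ }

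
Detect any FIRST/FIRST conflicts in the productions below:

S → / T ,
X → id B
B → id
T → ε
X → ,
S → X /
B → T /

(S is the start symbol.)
No FIRST/FIRST conflicts.

A FIRST/FIRST conflict occurs when two productions N → α and N → β for the same non-terminal have FIRST(α) ∩ FIRST(β) ≠ ∅ (with ε ∈ FIRST of a nullable right-hand side, so two nullable alternatives also conflict).

FIRST sets of the non-terminals at (or reachable through a nullable prefix from) the front of some alternative:
  FIRST(X) = { ',', 'id' }
  FIRST(T) = { ε }

Productions for S:
  S → / T ,: FIRST = { '/' }
  S → X /: FIRST = { ',', 'id' }
Productions for X:
  X → id B: FIRST = { 'id' }
  X → ,: FIRST = { ',' }
Productions for B:
  B → id: FIRST = { 'id' }
  B → T /: FIRST = { '/' }
T has only one production, so no FIRST/FIRST conflict is possible there.

All alternatives of each non-terminal have pairwise disjoint FIRST sets.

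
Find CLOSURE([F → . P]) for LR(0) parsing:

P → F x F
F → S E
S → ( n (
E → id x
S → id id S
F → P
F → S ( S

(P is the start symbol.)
{ [F → . P], [F → . S ( S], [F → . S E], [P → . F x F], [S → . ( n (], [S → . id id S] }

To compute CLOSURE, for each item [A → α.Bβ] where B is a non-terminal, add [B → .γ] for all productions B → γ; repeat for the newly added items until nothing changes.

Start with: [F → . P]
  [F → . P] has the dot before P: add [P → . F x F]
  [P → . F x F] has the dot before F: add [F → . S E], [F → . S ( S]
  [F → . S E] has the dot before S: add [S → . ( n (], [S → . id id S]
No further items can be added.

CLOSURE = { [F → . P], [F → . S ( S], [F → . S E], [P → . F x F], [S → . ( n (], [S → . id id S] }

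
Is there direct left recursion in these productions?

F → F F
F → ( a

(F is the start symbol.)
Direct left recursion occurs when N → N α for some non-terminal N (the right-hand side begins with the left-hand side itself).

F → F F: LEFT RECURSIVE (starts with F)
F → ( a: starts with '('

The grammar has direct left recursion on: F.

Answer: Yes, F is left-recursive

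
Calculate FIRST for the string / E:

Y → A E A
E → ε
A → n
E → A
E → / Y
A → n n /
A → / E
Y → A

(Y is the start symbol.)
{ '/' }

To compute FIRST(/ E), process the symbols left to right:
Symbol / is a terminal. Add '/' and stop.
FIRST(/ E) = { '/' }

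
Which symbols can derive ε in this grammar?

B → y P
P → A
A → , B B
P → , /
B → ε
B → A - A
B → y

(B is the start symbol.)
{ 'B' }

A non-terminal is nullable if it can derive ε (the empty string): either it has an ε-production, or it has a production whose right-hand side consists entirely of nullable non-terminals.

ε-productions: B → ε
So B is immediately nullable.
No further non-terminal can be added: every production for the remaining non-terminals contains a terminal or a non-nullable non-terminal.
Nullable = { 'B' }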